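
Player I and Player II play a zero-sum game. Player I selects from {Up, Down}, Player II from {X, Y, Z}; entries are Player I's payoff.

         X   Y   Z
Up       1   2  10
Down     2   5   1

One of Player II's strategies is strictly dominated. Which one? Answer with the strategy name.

X holds Player I's payoff strictly below Y in every row: 1 < 2, 2 < 5.
So Y is strictly dominated for Player II.

Y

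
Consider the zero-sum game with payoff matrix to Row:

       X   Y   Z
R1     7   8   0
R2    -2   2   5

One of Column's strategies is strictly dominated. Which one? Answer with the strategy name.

X holds Row's payoff strictly below Y in every row: 7 < 8, -2 < 2.
So Y is strictly dominated for Column.

Y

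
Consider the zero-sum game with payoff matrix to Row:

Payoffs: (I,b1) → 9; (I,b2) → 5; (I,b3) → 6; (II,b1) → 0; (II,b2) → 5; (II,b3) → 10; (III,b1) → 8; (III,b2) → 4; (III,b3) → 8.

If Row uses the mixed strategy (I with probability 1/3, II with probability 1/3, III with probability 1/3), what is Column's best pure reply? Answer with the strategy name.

b2

If Column plays b1, Row's expected payoff is (1/3)·9 + (1/3)·0 + (1/3)·8 = 17/3.
If Column plays b2, Row's expected payoff is (1/3)·5 + (1/3)·5 + (1/3)·4 = 14/3.
If Column plays b3, Row's expected payoff is (1/3)·6 + (1/3)·10 + (1/3)·8 = 8.
Column minimizes Row's payoff; the smallest is 14/3, so the best response is b2.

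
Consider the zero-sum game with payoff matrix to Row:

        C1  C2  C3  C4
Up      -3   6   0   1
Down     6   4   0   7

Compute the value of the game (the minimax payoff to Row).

Row minima: Up → -3, Down → 0; maximin = 0.
Column maxima: C1 → 6, C2 → 6, C3 → 0, C4 → 7; minimax = 0.
Since maximin = minimax = 0, there is a saddle point and the value is 0.

0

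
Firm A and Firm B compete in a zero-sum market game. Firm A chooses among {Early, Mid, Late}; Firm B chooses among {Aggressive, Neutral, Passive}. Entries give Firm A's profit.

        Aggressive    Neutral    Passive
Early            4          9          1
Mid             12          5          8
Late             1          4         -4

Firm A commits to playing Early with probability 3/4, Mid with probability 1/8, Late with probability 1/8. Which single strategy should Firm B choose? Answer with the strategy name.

Passive

If Firm B plays Aggressive, Firm A's expected payoff is (3/4)·4 + (1/8)·12 + (1/8)·1 = 37/8.
If Firm B plays Neutral, Firm A's expected payoff is (3/4)·9 + (1/8)·5 + (1/8)·4 = 63/8.
If Firm B plays Passive, Firm A's expected payoff is (3/4)·1 + (1/8)·8 + (1/8)·(-4) = 5/4.
Firm B minimizes Firm A's payoff; the smallest is 5/4, so the best response is Passive.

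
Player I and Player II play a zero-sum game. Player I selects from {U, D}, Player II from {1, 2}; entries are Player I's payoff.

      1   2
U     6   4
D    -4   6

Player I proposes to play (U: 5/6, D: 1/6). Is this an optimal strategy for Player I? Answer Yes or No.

Yes

Against 1 this mix gives (5/6)·6 + (1/6)·(-4) = 13/3.
Against 2 this mix gives (5/6)·4 + (1/6)·6 = 13/3.
All of Player II's active replies (1, 2) yield 13/3, and no column does worse for Player I. The mix makes Player II indifferent and guarantees 13/3, so it is optimal.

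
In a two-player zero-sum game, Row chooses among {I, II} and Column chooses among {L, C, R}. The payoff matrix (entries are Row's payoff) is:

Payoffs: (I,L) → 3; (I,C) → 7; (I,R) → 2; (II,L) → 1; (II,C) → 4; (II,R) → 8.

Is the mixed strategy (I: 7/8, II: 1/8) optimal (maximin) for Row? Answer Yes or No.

Yes

Against L this mix gives (7/8)·3 + (1/8)·1 = 11/4.
Against C this mix gives (7/8)·7 + (1/8)·4 = 53/8.
Against R this mix gives (7/8)·2 + (1/8)·8 = 11/4.
All of Column's active replies (L, R) yield 11/4, and no column does worse for Row. The mix makes Column indifferent and guarantees 11/4, so it is optimal.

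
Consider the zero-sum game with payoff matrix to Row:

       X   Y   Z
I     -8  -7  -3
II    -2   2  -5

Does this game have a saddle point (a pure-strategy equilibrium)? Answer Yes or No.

Row minima: I → -8, II → -5; maximin = -5.
Column maxima: X → -2, Y → 2, Z → -3; minimax = -3.
-5 ≠ -3, so no pure-strategy equilibrium exists.

No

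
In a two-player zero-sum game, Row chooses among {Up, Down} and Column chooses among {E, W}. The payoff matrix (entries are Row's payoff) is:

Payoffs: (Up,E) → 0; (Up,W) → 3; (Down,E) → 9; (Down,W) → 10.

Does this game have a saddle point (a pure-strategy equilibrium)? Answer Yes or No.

Yes

Row minima: Up → 0, Down → 9; maximin = 9.
Column maxima: E → 9, W → 10; minimax = 9.
maximin = minimax = 9, so a saddle point exists.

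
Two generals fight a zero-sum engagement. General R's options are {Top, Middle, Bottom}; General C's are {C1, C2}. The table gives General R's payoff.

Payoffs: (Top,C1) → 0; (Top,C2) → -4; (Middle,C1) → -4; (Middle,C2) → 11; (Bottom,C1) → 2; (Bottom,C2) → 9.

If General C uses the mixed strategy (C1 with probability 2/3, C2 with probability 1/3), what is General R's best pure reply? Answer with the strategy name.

Bottom

Expected payoff of Top: (2/3)·0 + (1/3)·(-4) = -4/3.
Expected payoff of Middle: (2/3)·(-4) + (1/3)·11 = 1.
Expected payoff of Bottom: (2/3)·2 + (1/3)·9 = 13/3.
The largest is 13/3, so General R's best response is Bottom.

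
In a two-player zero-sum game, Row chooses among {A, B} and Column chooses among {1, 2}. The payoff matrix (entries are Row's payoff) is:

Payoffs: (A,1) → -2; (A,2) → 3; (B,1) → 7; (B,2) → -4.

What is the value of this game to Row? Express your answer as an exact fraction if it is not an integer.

13/16

Row minima: A → -2, B → -4; maximin = -2.
Column maxima: 1 → 7, 2 → 3; minimax = 3.
-2 ≠ 3, so there is no saddle point; optimal play is mixed.
Let Row play A with probability p. Expected payoff against 1: (-2)p + 7(1−p) = −9p + 7; against 2: 3p + (-4)(1−p) = 7p − 4.
Setting these equal: −9p + 7 = 7p − 4 ⇒ −16p = -11 ⇒ p = 11/16, and the value is (-9)·(11/16) + 7 = 13/16.
For Column: with q = P(1), equating A's and B's payoffs gives −5q + 3 = 11q − 4 ⇒ q = 7/16.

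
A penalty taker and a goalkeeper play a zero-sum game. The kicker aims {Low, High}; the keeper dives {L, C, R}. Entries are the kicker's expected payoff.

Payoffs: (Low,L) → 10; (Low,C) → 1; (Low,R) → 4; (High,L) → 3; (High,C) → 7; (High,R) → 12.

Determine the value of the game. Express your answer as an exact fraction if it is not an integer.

67/13

Row minima: Low → 1, High → 3; maximin = 3.
Column maxima: L → 10, C → 7, R → 12; minimax = 7.
3 ≠ 7, so there is no saddle point; optimal play is mixed.
R is strictly dominated by C (it gives the kicker strictly more in every row), so the keeper never plays it.
On the remaining 2×2 (Low, High vs L, C):
Let the kicker play Low with probability p. Expected payoff against L: 10p + 3(1−p) = 7p + 3; against C: 1p + 7(1−p) = −6p + 7.
Setting these equal: 7p + 3 = −6p + 7 ⇒ 13p = 4 ⇒ p = 4/13, and the value is (7)·(4/13) + 3 = 67/13.
For the keeper: with q = P(L), equating Low's and High's payoffs gives 9q + 1 = −4q + 7 ⇒ q = 6/13.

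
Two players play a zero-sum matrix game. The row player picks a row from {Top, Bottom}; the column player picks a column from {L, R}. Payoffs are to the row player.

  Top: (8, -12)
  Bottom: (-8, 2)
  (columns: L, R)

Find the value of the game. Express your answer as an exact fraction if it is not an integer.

-8/3

Row minima: Top → -12, Bottom → -8; maximin = -8.
Column maxima: L → 8, R → 2; minimax = 2.
-8 ≠ 2, so there is no saddle point; optimal play is mixed.
Let the row player play Top with probability p. Expected payoff against L: 8p + (-8)(1−p) = 16p − 8; against R: (-12)p + 2(1−p) = −14p + 2.
Setting these equal: 16p − 8 = −14p + 2 ⇒ 30p = 10 ⇒ p = 1/3, and the value is (16)·(1/3) − 8 = -8/3.
For the column player: with q = P(L), equating Top's and Bottom's payoffs gives 20q − 12 = −10q + 2 ⇒ q = 7/15.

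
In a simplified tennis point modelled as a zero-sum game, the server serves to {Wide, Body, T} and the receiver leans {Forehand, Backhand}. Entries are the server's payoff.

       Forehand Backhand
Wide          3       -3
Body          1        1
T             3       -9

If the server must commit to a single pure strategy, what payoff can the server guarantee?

Row minima: Wide → -3, Body → 1, T → -9.
The best of these is 1.

1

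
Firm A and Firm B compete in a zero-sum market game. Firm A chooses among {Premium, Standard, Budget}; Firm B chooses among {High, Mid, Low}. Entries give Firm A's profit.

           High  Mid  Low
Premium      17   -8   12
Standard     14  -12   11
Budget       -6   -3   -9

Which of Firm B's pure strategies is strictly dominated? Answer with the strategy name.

Low holds Firm A's payoff strictly below High in every row: 12 < 17, 11 < 14, -9 < -6.
So High is strictly dominated for Firm B.

High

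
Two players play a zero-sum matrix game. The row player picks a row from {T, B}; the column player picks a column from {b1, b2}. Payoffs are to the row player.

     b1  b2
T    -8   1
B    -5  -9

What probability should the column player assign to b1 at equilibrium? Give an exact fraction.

Row minima: T → -8, B → -9; maximin = -8.
Column maxima: b1 → -5, b2 → 1; minimax = -5.
-8 ≠ -5, so there is no saddle point; optimal play is mixed.
Let the row player play T with probability p. Expected payoff against b1: (-8)p + (-5)(1−p) = −3p − 5; against b2: 1p + (-9)(1−p) = 10p − 9.
Setting these equal: −3p − 5 = 10p − 9 ⇒ −13p = -4 ⇒ p = 4/13, and the value is (-3)·(4/13) − 5 = -77/13.
For the column player: with q = P(b1), equating T's and B's payoffs gives −9q + 1 = 4q − 9 ⇒ q = 10/13.

10/13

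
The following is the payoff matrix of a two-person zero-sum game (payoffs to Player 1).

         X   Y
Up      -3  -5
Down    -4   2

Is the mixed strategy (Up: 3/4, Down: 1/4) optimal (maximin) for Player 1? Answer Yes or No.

Against X this mix gives (3/4)·(-3) + (1/4)·(-4) = -13/4.
Against Y this mix gives (3/4)·(-5) + (1/4)·2 = -13/4.
All of Player 2's active replies (X, Y) yield -13/4, and no column does worse for Player 1. The mix makes Player 2 indifferent and guarantees -13/4, so it is optimal.

Yes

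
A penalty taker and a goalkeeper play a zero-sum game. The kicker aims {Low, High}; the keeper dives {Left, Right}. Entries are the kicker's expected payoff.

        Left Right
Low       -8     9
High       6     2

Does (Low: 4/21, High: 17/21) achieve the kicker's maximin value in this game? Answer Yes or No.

Against Left this mix gives (4/21)·(-8) + (17/21)·6 = 10/3.
Against Right this mix gives (4/21)·9 + (17/21)·2 = 10/3.
All of the keeper's active replies (Left, Right) yield 10/3, and no column does worse for the kicker. The mix makes the keeper indifferent and guarantees 10/3, so it is optimal.

Yes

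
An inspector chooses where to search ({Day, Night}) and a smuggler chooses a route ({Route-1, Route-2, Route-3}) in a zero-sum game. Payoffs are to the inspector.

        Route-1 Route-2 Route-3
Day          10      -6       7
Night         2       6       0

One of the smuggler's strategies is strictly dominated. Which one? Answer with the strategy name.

Route-3 holds the inspector's payoff strictly below Route-1 in every row: 7 < 10, 0 < 2.
So Route-1 is strictly dominated for the smuggler.

Route-1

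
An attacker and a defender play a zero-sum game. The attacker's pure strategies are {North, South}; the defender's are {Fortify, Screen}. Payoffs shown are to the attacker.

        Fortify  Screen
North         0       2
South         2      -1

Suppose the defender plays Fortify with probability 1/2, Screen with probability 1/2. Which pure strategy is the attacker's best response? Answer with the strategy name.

Expected payoff of North: (1/2)·0 + (1/2)·2 = 1.
Expected payoff of South: (1/2)·2 + (1/2)·(-1) = 1/2.
The largest is 1, so the attacker's best response is North.

North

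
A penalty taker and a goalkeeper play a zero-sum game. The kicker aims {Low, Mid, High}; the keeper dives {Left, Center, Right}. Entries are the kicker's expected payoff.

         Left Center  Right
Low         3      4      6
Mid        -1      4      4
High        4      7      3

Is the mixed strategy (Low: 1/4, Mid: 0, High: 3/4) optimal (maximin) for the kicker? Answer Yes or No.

Against Left this mix gives (1/4)·3 + (3/4)·4 = 15/4.
Against Center this mix gives (1/4)·4 + (3/4)·7 = 25/4.
Against Right this mix gives (1/4)·6 + (3/4)·3 = 15/4.
All of the keeper's active replies (Left, Right) yield 15/4, and no column does worse for the kicker. The mix makes the keeper indifferent and guarantees 15/4, so it is optimal.

Yes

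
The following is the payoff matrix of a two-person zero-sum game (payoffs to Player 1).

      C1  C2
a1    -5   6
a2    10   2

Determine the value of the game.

70/19

Row minima: a1 → -5, a2 → 2; maximin = 2.
Column maxima: C1 → 10, C2 → 6; minimax = 6.
2 ≠ 6, so there is no saddle point; optimal play is mixed.
Let Player 1 play a1 with probability p. Expected payoff against C1: (-5)p + 10(1−p) = −15p + 10; against C2: 6p + 2(1−p) = 4p + 2.
Setting these equal: −15p + 10 = 4p + 2 ⇒ −19p = -8 ⇒ p = 8/19, and the value is (-15)·(8/19) + 10 = 70/19.
For Player 2: with q = P(C1), equating a1's and a2's payoffs gives −11q + 6 = 8q + 2 ⇒ q = 4/19.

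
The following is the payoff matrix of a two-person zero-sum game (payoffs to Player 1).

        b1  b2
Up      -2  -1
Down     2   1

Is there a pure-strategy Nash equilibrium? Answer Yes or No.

Row minima: Up → -2, Down → 1; maximin = 1.
Column maxima: b1 → 2, b2 → 1; minimax = 1.
maximin = minimax = 1, so a saddle point exists.

Yes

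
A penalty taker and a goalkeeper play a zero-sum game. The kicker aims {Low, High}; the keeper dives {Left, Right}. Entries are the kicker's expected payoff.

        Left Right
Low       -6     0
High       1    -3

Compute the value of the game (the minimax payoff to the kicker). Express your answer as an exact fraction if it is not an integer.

-9/5

Row minima: Low → -6, High → -3; maximin = -3.
Column maxima: Left → 1, Right → 0; minimax = 0.
-3 ≠ 0, so there is no saddle point; optimal play is mixed.
Let the kicker play Low with probability p. Expected payoff against Left: (-6)p + 1(1−p) = −7p + 1; against Right: 0p + (-3)(1−p) = 3p − 3.
Setting these equal: −7p + 1 = 3p − 3 ⇒ −10p = -4 ⇒ p = 2/5, and the value is (-7)·(2/5) + 1 = -9/5.
For the keeper: with q = P(Left), equating Low's and High's payoffs gives −6q = 4q − 3 ⇒ q = 3/10.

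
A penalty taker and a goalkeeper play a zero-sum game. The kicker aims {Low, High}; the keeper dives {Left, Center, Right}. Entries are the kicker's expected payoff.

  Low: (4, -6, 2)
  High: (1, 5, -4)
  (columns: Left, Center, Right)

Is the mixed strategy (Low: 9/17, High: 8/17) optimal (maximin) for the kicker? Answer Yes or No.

Against Left this mix gives (9/17)·4 + (8/17)·1 = 44/17.
Against Center this mix gives (9/17)·(-6) + (8/17)·5 = -14/17.
Against Right this mix gives (9/17)·2 + (8/17)·(-4) = -14/17.
All of the keeper's active replies (Center, Right) yield -14/17, and no column does worse for the kicker. The mix makes the keeper indifferent and guarantees -14/17, so it is optimal.

Yes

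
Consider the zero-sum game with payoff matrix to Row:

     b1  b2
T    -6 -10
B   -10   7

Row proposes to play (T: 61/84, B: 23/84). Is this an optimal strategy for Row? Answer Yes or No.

No

Against b1 this mix gives (61/84)·(-6) + (23/84)·(-10) = -149/21.
Against b2 this mix gives (61/84)·(-10) + (23/84)·7 = -449/84.
Column will play b1, holding Row to -149/21. Shifting weight toward the row that does better against b1 would raise this floor (the equalizing mix achieves -142/21 against both b1 and b2), so the proposed strategy is not optimal.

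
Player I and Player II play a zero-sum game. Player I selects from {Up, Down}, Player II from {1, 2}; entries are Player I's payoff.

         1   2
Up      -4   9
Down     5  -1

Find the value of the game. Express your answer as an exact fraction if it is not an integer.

41/19

Row minima: Up → -4, Down → -1; maximin = -1.
Column maxima: 1 → 5, 2 → 9; minimax = 5.
-1 ≠ 5, so there is no saddle point; optimal play is mixed.
Let Player I play Up with probability p. Expected payoff against 1: (-4)p + 5(1−p) = −9p + 5; against 2: 9p + (-1)(1−p) = 10p − 1.
Setting these equal: −9p + 5 = 10p − 1 ⇒ −19p = -6 ⇒ p = 6/19, and the value is (-9)·(6/19) + 5 = 41/19.
For Player II: with q = P(1), equating Up's and Down's payoffs gives −13q + 9 = 6q − 1 ⇒ q = 10/19.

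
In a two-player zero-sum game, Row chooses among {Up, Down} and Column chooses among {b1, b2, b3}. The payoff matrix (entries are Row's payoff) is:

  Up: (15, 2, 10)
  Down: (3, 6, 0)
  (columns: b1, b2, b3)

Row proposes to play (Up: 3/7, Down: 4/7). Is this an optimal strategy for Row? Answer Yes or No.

Against b1 this mix gives (3/7)·15 + (4/7)·3 = 57/7.
Against b2 this mix gives (3/7)·2 + (4/7)·6 = 30/7.
Against b3 this mix gives (3/7)·10 + (4/7)·0 = 30/7.
All of Column's active replies (b2, b3) yield 30/7, and no column does worse for Row. The mix makes Column indifferent and guarantees 30/7, so it is optimal.

Yes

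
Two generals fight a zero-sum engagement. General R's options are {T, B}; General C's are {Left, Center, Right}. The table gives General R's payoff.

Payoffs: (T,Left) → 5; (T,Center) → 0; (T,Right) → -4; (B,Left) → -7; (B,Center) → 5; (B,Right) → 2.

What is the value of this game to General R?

Row minima: T → -4, B → -7; maximin = -4.
Column maxima: Left → 5, Center → 5, Right → 2; minimax = 2.
-4 ≠ 2, so there is no saddle point; optimal play is mixed.
Center is strictly dominated by Right (it gives General R strictly more in every row), so General C never plays it.
On the remaining 2×2 (T, B vs Left, Right):
Let General R play T with probability p. Expected payoff against Left: 5p + (-7)(1−p) = 12p − 7; against Right: (-4)p + 2(1−p) = −6p + 2.
Setting these equal: 12p − 7 = −6p + 2 ⇒ 18p = 9 ⇒ p = 1/2, and the value is (12)·(1/2) − 7 = -1.
For General C: with q = P(Left), equating T's and B's payoffs gives 9q − 4 = −9q + 2 ⇒ q = 1/3.

-1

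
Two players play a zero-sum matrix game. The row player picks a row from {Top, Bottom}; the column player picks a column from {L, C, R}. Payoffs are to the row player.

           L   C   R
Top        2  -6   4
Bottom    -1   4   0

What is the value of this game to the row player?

2/13

Row minima: Top → -6, Bottom → -1; maximin = -1.
Column maxima: L → 2, C → 4, R → 4; minimax = 2.
-1 ≠ 2, so there is no saddle point; optimal play is mixed.
R is strictly dominated by L (it gives the row player strictly more in every row), so the column player never plays it.
On the remaining 2×2 (Top, Bottom vs L, C):
Let the row player play Top with probability p. Expected payoff against L: 2p + (-1)(1−p) = 3p − 1; against C: (-6)p + 4(1−p) = −10p + 4.
Setting these equal: 3p − 1 = −10p + 4 ⇒ 13p = 5 ⇒ p = 5/13, and the value is (3)·(5/13) − 1 = 2/13.
For the column player: with q = P(L), equating Top's and Bottom's payoffs gives 8q − 6 = −5q + 4 ⇒ q = 10/13.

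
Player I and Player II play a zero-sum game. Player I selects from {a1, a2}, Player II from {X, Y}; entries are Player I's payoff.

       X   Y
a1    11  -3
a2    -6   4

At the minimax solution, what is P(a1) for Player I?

Row minima: a1 → -3, a2 → -6; maximin = -3.
Column maxima: X → 11, Y → 4; minimax = 4.
-3 ≠ 4, so there is no saddle point; optimal play is mixed.
Let Player I play a1 with probability p. Expected payoff against X: 11p + (-6)(1−p) = 17p − 6; against Y: (-3)p + 4(1−p) = −7p + 4.
Setting these equal: 17p − 6 = −7p + 4 ⇒ 24p = 10 ⇒ p = 5/12, and the value is (17)·(5/12) − 6 = 13/12.
For Player II: with q = P(X), equating a1's and a2's payoffs gives 14q − 3 = −10q + 4 ⇒ q = 7/24.

5/12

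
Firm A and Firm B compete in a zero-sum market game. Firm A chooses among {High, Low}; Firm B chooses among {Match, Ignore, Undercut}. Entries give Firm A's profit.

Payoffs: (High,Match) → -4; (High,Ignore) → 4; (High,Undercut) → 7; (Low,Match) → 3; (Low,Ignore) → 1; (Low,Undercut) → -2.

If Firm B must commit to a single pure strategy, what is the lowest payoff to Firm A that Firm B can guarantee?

3

Column maxima: Match → 3, Ignore → 4, Undercut → 7.
The smallest of these is 3.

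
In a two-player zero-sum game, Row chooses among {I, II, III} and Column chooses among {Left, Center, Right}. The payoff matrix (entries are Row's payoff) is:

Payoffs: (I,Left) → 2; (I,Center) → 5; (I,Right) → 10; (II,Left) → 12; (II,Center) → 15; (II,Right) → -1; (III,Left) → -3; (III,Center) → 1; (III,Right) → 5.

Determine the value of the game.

122/21

Row minima: I → 2, II → -1, III → -3; maximin = 2.
Column maxima: Left → 12, Center → 15, Right → 10; minimax = 10.
2 ≠ 10, so there is no saddle point; optimal play is mixed.
III is strictly dominated by I, so Row never plays it.
Center is strictly dominated by Left (it gives Row strictly more in every row), so Column never plays it.
On the remaining 2×2 (I, II vs Left, Right):
Let Row play I with probability p. Expected payoff against Left: 2p + 12(1−p) = −10p + 12; against Right: 10p + (-1)(1−p) = 11p − 1.
Setting these equal: −10p + 12 = 11p − 1 ⇒ −21p = -13 ⇒ p = 13/21, and the value is (-10)·(13/21) + 12 = 122/21.
For Column: with q = P(Left), equating I's and II's payoffs gives −8q + 10 = 13q − 1 ⇒ q = 11/21.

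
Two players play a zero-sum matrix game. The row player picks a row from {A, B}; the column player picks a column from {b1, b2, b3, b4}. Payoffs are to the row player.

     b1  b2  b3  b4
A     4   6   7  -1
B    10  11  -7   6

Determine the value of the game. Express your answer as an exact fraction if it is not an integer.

5/3

Row minima: A → -1, B → -7; maximin = -1.
Column maxima: b1 → 10, b2 → 11, b3 → 7, b4 → 6; minimax = 6.
-1 ≠ 6, so there is no saddle point; optimal play is mixed.
b1 is strictly dominated by b4 (it gives the row player strictly more in every row), so the column player never plays it.
b2 is strictly dominated by b4 (it gives the row player strictly more in every row), so the column player never plays it.
On the remaining 2×2 (A, B vs b3, b4):
Let the row player play A with probability p. Expected payoff against b3: 7p + (-7)(1−p) = 14p − 7; against b4: (-1)p + 6(1−p) = −7p + 6.
Setting these equal: 14p − 7 = −7p + 6 ⇒ 21p = 13 ⇒ p = 13/21, and the value is (14)·(13/21) − 7 = 5/3.
For the column player: with q = P(b3), equating A's and B's payoffs gives 8q − 1 = −13q + 6 ⇒ q = 1/3.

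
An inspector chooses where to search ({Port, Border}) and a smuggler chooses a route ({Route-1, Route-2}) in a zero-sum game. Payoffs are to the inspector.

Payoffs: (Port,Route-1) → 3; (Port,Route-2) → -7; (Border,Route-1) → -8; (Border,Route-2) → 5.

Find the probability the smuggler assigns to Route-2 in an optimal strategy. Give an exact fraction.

11/23

Row minima: Port → -7, Border → -8; maximin = -7.
Column maxima: Route-1 → 3, Route-2 → 5; minimax = 3.
-7 ≠ 3, so there is no saddle point; optimal play is mixed.
Let the inspector play Port with probability p. Expected payoff against Route-1: 3p + (-8)(1−p) = 11p − 8; against Route-2: (-7)p + 5(1−p) = −12p + 5.
Setting these equal: 11p − 8 = −12p + 5 ⇒ 23p = 13 ⇒ p = 13/23, and the value is (11)·(13/23) − 8 = -41/23.
For the smuggler: with q = P(Route-1), equating Port's and Border's payoffs gives 10q − 7 = −13q + 5 ⇒ q = 12/23.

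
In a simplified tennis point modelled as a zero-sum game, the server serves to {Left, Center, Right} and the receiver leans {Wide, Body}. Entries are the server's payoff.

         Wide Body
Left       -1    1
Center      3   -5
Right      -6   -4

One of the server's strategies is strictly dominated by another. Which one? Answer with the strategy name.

Right

Left gives a strictly higher payoff than Right against every column: -1 > -6, 1 > -4.
So Right is strictly dominated and the server never plays it.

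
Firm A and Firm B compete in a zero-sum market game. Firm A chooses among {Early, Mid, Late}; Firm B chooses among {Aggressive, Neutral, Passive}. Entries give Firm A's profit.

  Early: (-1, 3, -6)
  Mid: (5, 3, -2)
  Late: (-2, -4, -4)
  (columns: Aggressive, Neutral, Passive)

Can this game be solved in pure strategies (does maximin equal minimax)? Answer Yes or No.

Yes

Row minima: Early → -6, Mid → -2, Late → -4; maximin = -2.
Column maxima: Aggressive → 5, Neutral → 3, Passive → -2; minimax = -2.
maximin = minimax = -2, so a saddle point exists.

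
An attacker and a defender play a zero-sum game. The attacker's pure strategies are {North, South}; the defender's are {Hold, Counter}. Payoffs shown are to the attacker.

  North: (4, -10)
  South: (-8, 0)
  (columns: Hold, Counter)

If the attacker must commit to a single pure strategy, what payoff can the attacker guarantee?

-8

Row minima: North → -10, South → -8.
The best of these is -8.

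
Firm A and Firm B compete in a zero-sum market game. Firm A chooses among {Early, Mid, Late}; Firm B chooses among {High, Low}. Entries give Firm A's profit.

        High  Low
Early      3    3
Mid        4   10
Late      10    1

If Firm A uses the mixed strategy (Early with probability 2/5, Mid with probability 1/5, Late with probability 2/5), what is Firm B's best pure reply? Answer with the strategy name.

Low

If Firm B plays High, Firm A's expected payoff is (2/5)·3 + (1/5)·4 + (2/5)·10 = 6.
If Firm B plays Low, Firm A's expected payoff is (2/5)·3 + (1/5)·10 + (2/5)·1 = 18/5.
Firm B minimizes Firm A's payoff; the smallest is 18/5, so the best response is Low.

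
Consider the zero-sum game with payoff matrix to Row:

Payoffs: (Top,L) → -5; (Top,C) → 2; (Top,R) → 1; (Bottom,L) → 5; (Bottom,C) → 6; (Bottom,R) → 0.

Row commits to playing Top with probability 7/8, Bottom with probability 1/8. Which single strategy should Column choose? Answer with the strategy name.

If Column plays L, Row's expected payoff is (7/8)·(-5) + (1/8)·5 = -15/4.
If Column plays C, Row's expected payoff is (7/8)·2 + (1/8)·6 = 5/2.
If Column plays R, Row's expected payoff is (7/8)·1 + (1/8)·0 = 7/8.
Column minimizes Row's payoff; the smallest is -15/4, so the best response is L.

L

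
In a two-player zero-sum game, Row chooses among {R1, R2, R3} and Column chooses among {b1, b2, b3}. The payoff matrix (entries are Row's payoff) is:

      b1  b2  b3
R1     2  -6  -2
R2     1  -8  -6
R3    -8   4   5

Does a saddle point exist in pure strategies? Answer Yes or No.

Row minima: R1 → -6, R2 → -8, R3 → -8; maximin = -6.
Column maxima: b1 → 2, b2 → 4, b3 → 5; minimax = 2.
-6 ≠ 2, so no pure-strategy equilibrium exists.

No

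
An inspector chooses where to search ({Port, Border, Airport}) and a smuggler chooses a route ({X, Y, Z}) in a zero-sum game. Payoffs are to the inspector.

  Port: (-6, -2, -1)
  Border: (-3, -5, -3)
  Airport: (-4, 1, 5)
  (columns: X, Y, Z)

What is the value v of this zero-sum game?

-23/7

Row minima: Port → -6, Border → -5, Airport → -4; maximin = -4.
Column maxima: X → -3, Y → 1, Z → 5; minimax = -3.
-4 ≠ -3, so there is no saddle point; optimal play is mixed.
Port is strictly dominated by Airport, so the inspector never plays it.
Z is strictly dominated by Y (it gives the inspector strictly more in every row), so the smuggler never plays it.
On the remaining 2×2 (Border, Airport vs X, Y):
Let the inspector play Border with probability p. Expected payoff against X: (-3)p + (-4)(1−p) = p − 4; against Y: (-5)p + 1(1−p) = −6p + 1.
Setting these equal: p − 4 = −6p + 1 ⇒ 7p = 5 ⇒ p = 5/7, and the value is (1)·(5/7) − 4 = -23/7.
For the smuggler: with q = P(X), equating Border's and Airport's payoffs gives 2q − 5 = −5q + 1 ⇒ q = 6/7.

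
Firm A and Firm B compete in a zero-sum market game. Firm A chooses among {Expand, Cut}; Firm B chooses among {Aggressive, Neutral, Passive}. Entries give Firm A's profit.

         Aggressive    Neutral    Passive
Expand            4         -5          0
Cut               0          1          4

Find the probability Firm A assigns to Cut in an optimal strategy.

9/10

Row minima: Expand → -5, Cut → 0; maximin = 0.
Column maxima: Aggressive → 4, Neutral → 1, Passive → 4; minimax = 1.
0 ≠ 1, so there is no saddle point; optimal play is mixed.
Passive is strictly dominated by Neutral (it gives Firm A strictly more in every row), so Firm B never plays it.
On the remaining 2×2 (Expand, Cut vs Aggressive, Neutral):
Let Firm A play Expand with probability p. Expected payoff against Aggressive: 4p + 0(1−p) = 4p; against Neutral: (-5)p + 1(1−p) = −6p + 1.
Setting these equal: 4p = −6p + 1 ⇒ 10p = 1 ⇒ p = 1/10, and the value is (4)·(1/10) = 2/5.
For Firm B: with q = P(Aggressive), equating Expand's and Cut's payoffs gives 9q − 5 = −q + 1 ⇒ q = 3/5.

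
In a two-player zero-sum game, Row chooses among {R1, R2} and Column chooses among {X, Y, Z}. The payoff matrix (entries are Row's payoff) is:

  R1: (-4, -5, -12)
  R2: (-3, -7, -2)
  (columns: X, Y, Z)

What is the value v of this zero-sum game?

Row minima: R1 → -12, R2 → -7; maximin = -7.
Column maxima: X → -3, Y → -5, Z → -2; minimax = -5.
-7 ≠ -5, so there is no saddle point; optimal play is mixed.
X is strictly dominated by Y (it gives Row strictly more in every row), so Column never plays it.
On the remaining 2×2 (R1, R2 vs Y, Z):
Let Row play R1 with probability p. Expected payoff against Y: (-5)p + (-7)(1−p) = 2p − 7; against Z: (-12)p + (-2)(1−p) = −10p − 2.
Setting these equal: 2p − 7 = −10p − 2 ⇒ 12p = 5 ⇒ p = 5/12, and the value is (2)·(5/12) − 7 = -37/6.
For Column: with q = P(Y), equating R1's and R2's payoffs gives 7q − 12 = −5q − 2 ⇒ q = 5/6.

-37/6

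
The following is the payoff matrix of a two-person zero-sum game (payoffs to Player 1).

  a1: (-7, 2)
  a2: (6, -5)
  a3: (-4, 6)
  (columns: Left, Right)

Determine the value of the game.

16/21

Row minima: a1 → -7, a2 → -5, a3 → -4; maximin = -4.
Column maxima: Left → 6, Right → 6; minimax = 6.
-4 ≠ 6, so there is no saddle point; optimal play is mixed.
a1 is strictly dominated by a3, so Player 1 never plays it.
On the remaining 2×2 (a2, a3 vs Left, Right):
Let Player 1 play a2 with probability p. Expected payoff against Left: 6p + (-4)(1−p) = 10p − 4; against Right: (-5)p + 6(1−p) = −11p + 6.
Setting these equal: 10p − 4 = −11p + 6 ⇒ 21p = 10 ⇒ p = 10/21, and the value is (10)·(10/21) − 4 = 16/21.
For Player 2: with q = P(Left), equating a2's and a3's payoffs gives 11q − 5 = −10q + 6 ⇒ q = 11/21.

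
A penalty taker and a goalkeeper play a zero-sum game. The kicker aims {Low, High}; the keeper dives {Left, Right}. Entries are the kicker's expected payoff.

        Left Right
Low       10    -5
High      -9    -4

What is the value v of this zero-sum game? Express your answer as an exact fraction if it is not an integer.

-17/4

Row minima: Low → -5, High → -9; maximin = -5.
Column maxima: Left → 10, Right → -4; minimax = -4.
-5 ≠ -4, so there is no saddle point; optimal play is mixed.
Let the kicker play Low with probability p. Expected payoff against Left: 10p + (-9)(1−p) = 19p − 9; against Right: (-5)p + (-4)(1−p) = −p − 4.
Setting these equal: 19p − 9 = −p − 4 ⇒ 20p = 5 ⇒ p = 1/4, and the value is (19)·(1/4) − 9 = -17/4.
For the keeper: with q = P(Left), equating Low's and High's payoffs gives 15q − 5 = −5q − 4 ⇒ q = 1/20.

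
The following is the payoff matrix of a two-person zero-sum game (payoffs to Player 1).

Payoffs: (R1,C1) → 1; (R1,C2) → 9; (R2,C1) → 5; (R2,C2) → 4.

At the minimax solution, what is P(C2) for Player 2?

4/9

Row minima: R1 → 1, R2 → 4; maximin = 4.
Column maxima: C1 → 5, C2 → 9; minimax = 5.
4 ≠ 5, so there is no saddle point; optimal play is mixed.
Let Player 1 play R1 with probability p. Expected payoff against C1: 1p + 5(1−p) = −4p + 5; against C2: 9p + 4(1−p) = 5p + 4.
Setting these equal: −4p + 5 = 5p + 4 ⇒ −9p = -1 ⇒ p = 1/9, and the value is (-4)·(1/9) + 5 = 41/9.
For Player 2: with q = P(C1), equating R1's and R2's payoffs gives −8q + 9 = q + 4 ⇒ q = 5/9.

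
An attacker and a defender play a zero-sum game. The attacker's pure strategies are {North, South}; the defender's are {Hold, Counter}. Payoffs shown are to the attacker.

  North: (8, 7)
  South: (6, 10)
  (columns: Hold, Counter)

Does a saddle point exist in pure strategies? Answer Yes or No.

No

Row minima: North → 7, South → 6; maximin = 7.
Column maxima: Hold → 8, Counter → 10; minimax = 8.
7 ≠ 8, so no pure-strategy equilibrium exists.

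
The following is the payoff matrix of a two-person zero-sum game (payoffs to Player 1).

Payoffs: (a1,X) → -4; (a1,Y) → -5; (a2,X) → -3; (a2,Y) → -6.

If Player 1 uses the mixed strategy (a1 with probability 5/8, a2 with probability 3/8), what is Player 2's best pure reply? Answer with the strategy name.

If Player 2 plays X, Player 1's expected payoff is (5/8)·(-4) + (3/8)·(-3) = -29/8.
If Player 2 plays Y, Player 1's expected payoff is (5/8)·(-5) + (3/8)·(-6) = -43/8.
Player 2 minimizes Player 1's payoff; the smallest is -43/8, so the best response is Y.

Y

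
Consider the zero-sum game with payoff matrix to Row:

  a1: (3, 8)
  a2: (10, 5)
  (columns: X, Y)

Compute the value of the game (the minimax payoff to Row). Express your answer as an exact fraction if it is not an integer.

Row minima: a1 → 3, a2 → 5; maximin = 5.
Column maxima: X → 10, Y → 8; minimax = 8.
5 ≠ 8, so there is no saddle point; optimal play is mixed.
Let Row play a1 with probability p. Expected payoff against X: 3p + 10(1−p) = −7p + 10; against Y: 8p + 5(1−p) = 3p + 5.
Setting these equal: −7p + 10 = 3p + 5 ⇒ −10p = -5 ⇒ p = 1/2, and the value is (-7)·(1/2) + 10 = 13/2.
For Column: with q = P(X), equating a1's and a2's payoffs gives −5q + 8 = 5q + 5 ⇒ q = 3/10.

13/2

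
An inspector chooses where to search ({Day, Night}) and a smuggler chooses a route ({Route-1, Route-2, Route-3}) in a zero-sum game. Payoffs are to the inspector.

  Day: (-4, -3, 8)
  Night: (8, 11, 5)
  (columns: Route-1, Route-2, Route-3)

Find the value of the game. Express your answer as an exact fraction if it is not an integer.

28/5

Row minima: Day → -4, Night → 5; maximin = 5.
Column maxima: Route-1 → 8, Route-2 → 11, Route-3 → 8; minimax = 8.
5 ≠ 8, so there is no saddle point; optimal play is mixed.
Route-2 is strictly dominated by Route-1 (it gives the inspector strictly more in every row), so the smuggler never plays it.
On the remaining 2×2 (Day, Night vs Route-1, Route-3):
Let the inspector play Day with probability p. Expected payoff against Route-1: (-4)p + 8(1−p) = −12p + 8; against Route-3: 8p + 5(1−p) = 3p + 5.
Setting these equal: −12p + 8 = 3p + 5 ⇒ −15p = -3 ⇒ p = 1/5, and the value is (-12)·(1/5) + 8 = 28/5.
For the smuggler: with q = P(Route-1), equating Day's and Night's payoffs gives −12q + 8 = 3q + 5 ⇒ q = 1/5.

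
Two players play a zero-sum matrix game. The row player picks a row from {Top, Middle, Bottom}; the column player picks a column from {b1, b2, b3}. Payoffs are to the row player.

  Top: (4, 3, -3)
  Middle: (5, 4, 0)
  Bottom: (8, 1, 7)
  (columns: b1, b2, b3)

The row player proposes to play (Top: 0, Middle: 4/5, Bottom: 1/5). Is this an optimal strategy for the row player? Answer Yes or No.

Against b1 this mix gives (4/5)·5 + (1/5)·8 = 28/5.
Against b2 this mix gives (4/5)·4 + (1/5)·1 = 17/5.
Against b3 this mix gives (4/5)·0 + (1/5)·7 = 7/5.
The column player will play b3, holding the row player to 7/5. Shifting weight toward the row that does better against b3 would raise this floor (the equalizing mix achieves 14/5 against both b3 and b2), so the proposed strategy is not optimal.

No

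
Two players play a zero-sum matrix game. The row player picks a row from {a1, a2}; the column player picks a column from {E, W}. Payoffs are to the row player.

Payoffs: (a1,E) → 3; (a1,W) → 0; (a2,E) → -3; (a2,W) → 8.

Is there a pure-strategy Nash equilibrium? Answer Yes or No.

Row minima: a1 → 0, a2 → -3; maximin = 0.
Column maxima: E → 3, W → 8; minimax = 3.
0 ≠ 3, so no pure-strategy equilibrium exists.

No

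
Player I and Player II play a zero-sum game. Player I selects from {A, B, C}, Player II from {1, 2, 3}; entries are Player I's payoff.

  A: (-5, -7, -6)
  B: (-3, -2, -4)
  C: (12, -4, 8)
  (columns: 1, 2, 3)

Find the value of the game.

-16/7

Row minima: A → -7, B → -4, C → -4; maximin = -4.
Column maxima: 1 → 12, 2 → -2, 3 → 8; minimax = -2.
-4 ≠ -2, so there is no saddle point; optimal play is mixed.
A is strictly dominated by B, so Player I never plays it.
1 is strictly dominated by 3 (it gives Player I strictly more in every row), so Player II never plays it.
On the remaining 2×2 (B, C vs 2, 3):
Let Player I play B with probability p. Expected payoff against 2: (-2)p + (-4)(1−p) = 2p − 4; against 3: (-4)p + 8(1−p) = −12p + 8.
Setting these equal: 2p − 4 = −12p + 8 ⇒ 14p = 12 ⇒ p = 6/7, and the value is (2)·(6/7) − 4 = -16/7.
For Player II: with q = P(2), equating B's and C's payoffs gives 2q − 4 = −12q + 8 ⇒ q = 6/7.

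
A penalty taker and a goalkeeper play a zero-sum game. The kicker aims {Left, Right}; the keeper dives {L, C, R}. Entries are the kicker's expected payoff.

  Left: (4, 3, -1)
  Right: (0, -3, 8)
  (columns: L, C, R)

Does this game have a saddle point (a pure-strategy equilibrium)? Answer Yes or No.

Row minima: Left → -1, Right → -3; maximin = -1.
Column maxima: L → 4, C → 3, R → 8; minimax = 3.
-1 ≠ 3, so no pure-strategy equilibrium exists.

No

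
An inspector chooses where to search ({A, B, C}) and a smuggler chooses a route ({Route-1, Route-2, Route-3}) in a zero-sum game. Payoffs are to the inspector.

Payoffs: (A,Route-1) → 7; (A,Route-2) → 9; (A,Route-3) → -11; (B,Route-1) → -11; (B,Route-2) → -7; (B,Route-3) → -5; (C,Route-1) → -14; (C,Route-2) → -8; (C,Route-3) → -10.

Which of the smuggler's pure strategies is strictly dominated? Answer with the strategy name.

Route-1 holds the inspector's payoff strictly below Route-2 in every row: 7 < 9, -11 < -7, -14 < -8.
So Route-2 is strictly dominated for the smuggler.

Route-2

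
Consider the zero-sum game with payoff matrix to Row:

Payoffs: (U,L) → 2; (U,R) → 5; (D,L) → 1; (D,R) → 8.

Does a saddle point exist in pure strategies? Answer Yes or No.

Yes

Row minima: U → 2, D → 1; maximin = 2.
Column maxima: L → 2, R → 8; minimax = 2.
maximin = minimax = 2, so a saddle point exists.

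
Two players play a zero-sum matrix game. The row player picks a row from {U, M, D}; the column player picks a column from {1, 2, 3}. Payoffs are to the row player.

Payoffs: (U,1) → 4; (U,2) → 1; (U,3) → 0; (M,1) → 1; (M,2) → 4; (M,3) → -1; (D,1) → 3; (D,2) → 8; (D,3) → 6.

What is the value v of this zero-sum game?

24/7

Row minima: U → 0, M → -1, D → 3; maximin = 3.
Column maxima: 1 → 4, 2 → 8, 3 → 6; minimax = 4.
3 ≠ 4, so there is no saddle point; optimal play is mixed.
M is strictly dominated by D, so the row player never plays it.
2 is strictly dominated by 3 (it gives the row player strictly more in every row), so the column player never plays it.
On the remaining 2×2 (U, D vs 1, 3):
Let the row player play U with probability p. Expected payoff against 1: 4p + 3(1−p) = p + 3; against 3: 0p + 6(1−p) = −6p + 6.
Setting these equal: p + 3 = −6p + 6 ⇒ 7p = 3 ⇒ p = 3/7, and the value is (1)·(3/7) + 3 = 24/7.
For the column player: with q = P(1), equating U's and D's payoffs gives 4q = −3q + 6 ⇒ q = 6/7.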